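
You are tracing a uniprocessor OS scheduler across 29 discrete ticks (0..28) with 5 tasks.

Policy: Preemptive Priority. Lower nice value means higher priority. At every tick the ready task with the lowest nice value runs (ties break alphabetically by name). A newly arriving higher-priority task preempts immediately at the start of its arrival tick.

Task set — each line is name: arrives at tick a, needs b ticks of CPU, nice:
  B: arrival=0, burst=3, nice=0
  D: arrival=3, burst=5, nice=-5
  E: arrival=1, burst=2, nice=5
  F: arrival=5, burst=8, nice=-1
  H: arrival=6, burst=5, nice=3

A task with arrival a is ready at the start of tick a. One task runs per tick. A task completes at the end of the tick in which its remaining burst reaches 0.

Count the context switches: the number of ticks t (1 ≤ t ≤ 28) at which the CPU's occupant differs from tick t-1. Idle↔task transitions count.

context switches = 5

t=0: ready={B} → run B
t=1: ready={B,E} → run B
t=2: ready={B,E} → run B
t=3: ready={D,E} → run D
t=4: ready={D,E} → run D
t=5: ready={D,E,F} → run D
t=6: ready={D,E,F,H} → run D
t=7: ready={D,E,F,H} → run D
t=8: ready={E,F,H} → run F
t=9: ready={E,F,H} → run F
t=10: ready={E,F,H} → run F
t=11: ready={E,F,H} → run F
t=12: ready={E,F,H} → run F
t=13: ready={E,F,H} → run F
t=14: ready={E,F,H} → run F
t=15: ready={E,F,H} → run F
t=16: ready={E,H} → run H
t=17: ready={E,H} → run H
t=18: ready={E,H} → run H
t=19: ready={E,H} → run H
t=20: ready={E,H} → run H
t=21: ready={E} → run E
t=22: ready={E} → run E
t=23: (idle)
t=24: (idle)
t=25: (idle)
t=26: (idle)
t=27: (idle)
t=28: (idle)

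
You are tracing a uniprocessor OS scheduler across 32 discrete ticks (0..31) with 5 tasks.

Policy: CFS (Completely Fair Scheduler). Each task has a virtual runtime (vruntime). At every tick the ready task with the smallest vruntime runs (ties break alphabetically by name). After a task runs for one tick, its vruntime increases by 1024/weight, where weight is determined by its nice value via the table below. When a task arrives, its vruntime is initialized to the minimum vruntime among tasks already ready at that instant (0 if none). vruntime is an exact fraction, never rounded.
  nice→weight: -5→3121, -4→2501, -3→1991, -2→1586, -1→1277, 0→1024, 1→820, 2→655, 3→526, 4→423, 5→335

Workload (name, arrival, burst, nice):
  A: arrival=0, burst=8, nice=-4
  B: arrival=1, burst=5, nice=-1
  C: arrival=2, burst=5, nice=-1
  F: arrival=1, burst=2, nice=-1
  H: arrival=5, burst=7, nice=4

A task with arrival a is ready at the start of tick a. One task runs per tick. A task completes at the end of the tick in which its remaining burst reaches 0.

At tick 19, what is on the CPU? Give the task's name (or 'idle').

t=0: vr[A=0] → run A
t=1: vr[A=1024/2501 B=1024/2501 F=1024/2501] → run A
t=2: vr[A=2048/2501 B=1024/2501 C=1024/2501 F=1024/2501] → run B
t=3: vr[A=2048/2501 B=3868672/3193777 C=1024/2501 F=1024/2501] → run C
t=4: vr[A=2048/2501 B=3868672/3193777 C=3868672/3193777 F=1024/2501] → run F
t=5: vr[A=2048/2501 B=3868672/3193777 C=3868672/3193777 F=3868672/3193777 H=2048/2501] → run A
t=6: vr[A=3072/2501 B=3868672/3193777 C=3868672/3193777 F=3868672/3193777 H=2048/2501] → run H
t=7: vr[A=3072/2501 B=3868672/3193777 C=3868672/3193777 F=3868672/3193777 H=3427328/1057923] → run B
t=8: vr[A=3072/2501 B=6429696/3193777 C=3868672/3193777 F=3868672/3193777 H=3427328/1057923] → run C
t=9: vr[A=3072/2501 B=6429696/3193777 C=6429696/3193777 F=3868672/3193777 H=3427328/1057923] → run F
t=10: vr[A=3072/2501 B=6429696/3193777 C=6429696/3193777 H=3427328/1057923] → run A
t=11: vr[A=4096/2501 B=6429696/3193777 C=6429696/3193777 H=3427328/1057923] → run A
t=12: vr[A=5120/2501 B=6429696/3193777 C=6429696/3193777 H=3427328/1057923] → run B
t=13: vr[A=5120/2501 B=8990720/3193777 C=6429696/3193777 H=3427328/1057923] → run C
t=14: vr[A=5120/2501 B=8990720/3193777 C=8990720/3193777 H=3427328/1057923] → run A
t=15: vr[A=6144/2501 B=8990720/3193777 C=8990720/3193777 H=3427328/1057923] → run A
t=16: vr[A=7168/2501 B=8990720/3193777 C=8990720/3193777 H=3427328/1057923] → run B
t=17: vr[A=7168/2501 B=11551744/3193777 C=8990720/3193777 H=3427328/1057923] → run C
t=18: vr[A=7168/2501 B=11551744/3193777 C=11551744/3193777 H=3427328/1057923] → run A
t=19: vr[B=11551744/3193777 C=11551744/3193777 H=3427328/1057923] → run H
t=20: vr[B=11551744/3193777 C=11551744/3193777 H=5988352/1057923] → run B
t=21: vr[C=11551744/3193777 H=5988352/1057923] → run C
t=22: vr[H=5988352/1057923] → run H
t=23: vr[H=2849792/352641] → run H
t=24: vr[H=11110400/1057923] → run H
t=25: vr[H=13671424/1057923] → run H
t=26: vr[H=5410816/352641] → run H
t=27: (idle)
t=28: (idle)
t=29: (idle)
t=30: (idle)
t=31: (idle)

running at tick 19 = H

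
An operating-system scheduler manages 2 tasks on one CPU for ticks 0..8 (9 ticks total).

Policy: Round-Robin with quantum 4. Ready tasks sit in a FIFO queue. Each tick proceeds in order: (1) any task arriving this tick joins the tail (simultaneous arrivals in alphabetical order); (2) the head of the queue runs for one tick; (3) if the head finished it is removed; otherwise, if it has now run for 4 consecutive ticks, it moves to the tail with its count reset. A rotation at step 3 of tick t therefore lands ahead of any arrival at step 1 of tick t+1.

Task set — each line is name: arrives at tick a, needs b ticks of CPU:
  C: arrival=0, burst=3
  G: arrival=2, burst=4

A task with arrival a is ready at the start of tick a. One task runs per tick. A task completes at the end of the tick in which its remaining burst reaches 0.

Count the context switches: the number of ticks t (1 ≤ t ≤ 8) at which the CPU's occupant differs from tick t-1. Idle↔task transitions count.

context switches = 2

t=0: queue=[C] q_used=0 → run C
t=1: queue=[C] q_used=1 → run C
t=2: queue=[C,G] q_used=2 → run C
t=3: queue=[G] q_used=0 → run G
t=4: queue=[G] q_used=1 → run G
t=5: queue=[G] q_used=2 → run G
t=6: queue=[G] q_used=3 → run G
t=7: (idle)
t=8: (idle)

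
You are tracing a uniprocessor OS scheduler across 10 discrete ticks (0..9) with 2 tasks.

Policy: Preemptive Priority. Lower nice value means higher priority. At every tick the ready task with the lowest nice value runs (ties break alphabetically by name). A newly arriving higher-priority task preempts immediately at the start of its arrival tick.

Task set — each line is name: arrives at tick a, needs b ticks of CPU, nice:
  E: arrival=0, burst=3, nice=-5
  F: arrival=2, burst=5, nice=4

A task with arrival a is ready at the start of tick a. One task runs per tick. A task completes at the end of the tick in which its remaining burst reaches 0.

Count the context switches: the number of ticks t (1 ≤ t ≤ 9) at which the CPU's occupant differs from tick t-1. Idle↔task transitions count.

context switches = 2

t=0: ready={E} → run E
t=1: ready={E} → run E
t=2: ready={E,F} → run E
t=3: ready={F} → run F
t=4: ready={F} → run F
t=5: ready={F} → run F
t=6: ready={F} → run F
t=7: ready={F} → run F
t=8: (idle)
t=9: (idle)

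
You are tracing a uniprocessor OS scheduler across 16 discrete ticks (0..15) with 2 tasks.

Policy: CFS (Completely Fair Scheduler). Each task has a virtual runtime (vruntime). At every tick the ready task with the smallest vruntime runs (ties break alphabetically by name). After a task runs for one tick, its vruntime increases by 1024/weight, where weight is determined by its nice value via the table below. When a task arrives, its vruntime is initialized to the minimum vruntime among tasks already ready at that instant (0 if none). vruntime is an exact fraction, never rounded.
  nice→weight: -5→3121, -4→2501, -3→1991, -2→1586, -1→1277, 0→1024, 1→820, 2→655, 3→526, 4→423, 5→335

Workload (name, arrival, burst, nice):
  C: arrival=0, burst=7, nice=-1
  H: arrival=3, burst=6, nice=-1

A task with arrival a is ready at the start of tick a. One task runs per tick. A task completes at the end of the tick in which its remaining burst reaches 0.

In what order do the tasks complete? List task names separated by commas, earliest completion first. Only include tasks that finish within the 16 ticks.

completion order = C, H

t=0: vr[C=0] → run C
t=1: vr[C=1024/1277] → run C
t=2: vr[C=2048/1277] → run C
t=3: vr[C=3072/1277 H=3072/1277] → run C
t=4: vr[C=4096/1277 H=3072/1277] → run H
t=5: vr[C=4096/1277 H=4096/1277] → run C
t=6: vr[C=5120/1277 H=4096/1277] → run H
t=7: vr[C=5120/1277 H=5120/1277] → run C
t=8: vr[C=6144/1277 H=5120/1277] → run H
t=9: vr[C=6144/1277 H=6144/1277] → run C
t=10: vr[H=6144/1277] → run H
t=11: vr[H=7168/1277] → run H
t=12: vr[H=8192/1277] → run H
t=13: (idle)
t=14: (idle)
t=15: (idle)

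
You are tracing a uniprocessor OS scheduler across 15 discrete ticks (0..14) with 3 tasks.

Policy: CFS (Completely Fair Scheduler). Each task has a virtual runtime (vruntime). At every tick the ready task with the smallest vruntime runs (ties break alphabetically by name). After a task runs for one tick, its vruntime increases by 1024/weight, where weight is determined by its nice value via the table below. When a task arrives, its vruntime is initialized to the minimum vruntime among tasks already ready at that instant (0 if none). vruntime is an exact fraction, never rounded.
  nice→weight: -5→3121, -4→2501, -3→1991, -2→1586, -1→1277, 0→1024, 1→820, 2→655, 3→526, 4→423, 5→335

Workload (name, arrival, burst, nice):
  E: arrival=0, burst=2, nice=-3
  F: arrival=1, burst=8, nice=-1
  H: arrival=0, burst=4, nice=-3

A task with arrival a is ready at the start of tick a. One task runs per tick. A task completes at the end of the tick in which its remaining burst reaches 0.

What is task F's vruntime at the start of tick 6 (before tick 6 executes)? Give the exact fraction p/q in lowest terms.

t=0: vr[E=0 H=0] → run E
t=1: vr[E=1024/1991 F=0 H=0] → run F
t=2: vr[E=1024/1991 F=1024/1277 H=0] → run H
t=3: vr[E=1024/1991 F=1024/1277 H=1024/1991] → run E
t=4: vr[F=1024/1277 H=1024/1991] → run H
t=5: vr[F=1024/1277 H=2048/1991] → run F
t=6: vr[F=2048/1277 H=2048/1991] → run H
t=7: vr[F=2048/1277 H=3072/1991] → run H
t=8: vr[F=2048/1277] → run F
t=9: vr[F=3072/1277] → run F
t=10: vr[F=4096/1277] → run F
t=11: vr[F=5120/1277] → run F
t=12: vr[F=6144/1277] → run F
t=13: vr[F=7168/1277] → run F
t=14: (idle)

vruntime(F, start of tick 6) = 2048/1277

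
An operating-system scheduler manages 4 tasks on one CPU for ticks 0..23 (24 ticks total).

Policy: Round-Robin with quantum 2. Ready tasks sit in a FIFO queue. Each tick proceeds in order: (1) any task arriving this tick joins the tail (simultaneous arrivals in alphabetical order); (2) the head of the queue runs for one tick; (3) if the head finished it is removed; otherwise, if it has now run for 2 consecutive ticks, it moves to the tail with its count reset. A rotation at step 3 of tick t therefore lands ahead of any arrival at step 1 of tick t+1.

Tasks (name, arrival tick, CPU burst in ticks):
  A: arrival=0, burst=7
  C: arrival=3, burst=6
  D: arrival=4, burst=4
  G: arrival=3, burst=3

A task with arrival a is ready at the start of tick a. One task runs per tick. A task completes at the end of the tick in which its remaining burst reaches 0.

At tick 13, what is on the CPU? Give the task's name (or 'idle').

running at tick 13 = C

t=0: queue=[A] q_used=0 → run A
t=1: queue=[A] q_used=1 → run A
t=2: queue=[A] q_used=0 → run A
t=3: queue=[A,C,G] q_used=1 → run A
t=4: queue=[C,G,A,D] q_used=0 → run C
t=5: queue=[C,G,A,D] q_used=1 → run C
t=6: queue=[G,A,D,C] q_used=0 → run G
t=7: queue=[G,A,D,C] q_used=1 → run G
t=8: queue=[A,D,C,G] q_used=0 → run A
t=9: queue=[A,D,C,G] q_used=1 → run A
t=10: queue=[D,C,G,A] q_used=0 → run D
t=11: queue=[D,C,G,A] q_used=1 → run D
t=12: queue=[C,G,A,D] q_used=0 → run C
t=13: queue=[C,G,A,D] q_used=1 → run C
t=14: queue=[G,A,D,C] q_used=0 → run G
t=15: queue=[A,D,C] q_used=0 → run A
t=16: queue=[D,C] q_used=0 → run D
t=17: queue=[D,C] q_used=1 → run D
t=18: queue=[C] q_used=0 → run C
t=19: queue=[C] q_used=1 → run C
t=20: (idle)
t=21: (idle)
t=22: (idle)
t=23: (idle)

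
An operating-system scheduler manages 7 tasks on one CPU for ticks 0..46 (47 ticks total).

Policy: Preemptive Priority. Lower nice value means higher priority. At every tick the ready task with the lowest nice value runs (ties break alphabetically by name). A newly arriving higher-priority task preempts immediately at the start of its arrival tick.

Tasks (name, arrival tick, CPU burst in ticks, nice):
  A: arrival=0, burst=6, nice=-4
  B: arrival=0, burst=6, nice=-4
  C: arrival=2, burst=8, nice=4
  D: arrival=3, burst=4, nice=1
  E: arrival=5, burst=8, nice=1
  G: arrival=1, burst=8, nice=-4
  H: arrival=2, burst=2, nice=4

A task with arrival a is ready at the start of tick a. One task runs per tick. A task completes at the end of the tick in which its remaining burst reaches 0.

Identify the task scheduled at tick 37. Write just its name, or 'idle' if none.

t=0: ready={A,B} → run A
t=1: ready={A,B,G} → run A
t=2: ready={A,B,C,G,H} → run A
t=3: ready={A,B,C,D,G,H} → run A
t=4: ready={A,B,C,D,G,H} → run A
t=5: ready={A,B,C,D,E,G,H} → run A
t=6: ready={B,C,D,E,G,H} → run B
t=7: ready={B,C,D,E,G,H} → run B
t=8: ready={B,C,D,E,G,H} → run B
t=9: ready={B,C,D,E,G,H} → run B
t=10: ready={B,C,D,E,G,H} → run B
t=11: ready={B,C,D,E,G,H} → run B
t=12: ready={C,D,E,G,H} → run G
t=13: ready={C,D,E,G,H} → run G
t=14: ready={C,D,E,G,H} → run G
t=15: ready={C,D,E,G,H} → run G
t=16: ready={C,D,E,G,H} → run G
t=17: ready={C,D,E,G,H} → run G
t=18: ready={C,D,E,G,H} → run G
t=19: ready={C,D,E,G,H} → run G
t=20: ready={C,D,E,H} → run D
t=21: ready={C,D,E,H} → run D
t=22: ready={C,D,E,H} → run D
t=23: ready={C,D,E,H} → run D
t=24: ready={C,E,H} → run E
t=25: ready={C,E,H} → run E
t=26: ready={C,E,H} → run E
t=27: ready={C,E,H} → run E
t=28: ready={C,E,H} → run E
t=29: ready={C,E,H} → run E
t=30: ready={C,E,H} → run E
t=31: ready={C,E,H} → run E
t=32: ready={C,H} → run C
t=33: ready={C,H} → run C
t=34: ready={C,H} → run C
t=35: ready={C,H} → run C
t=36: ready={C,H} → run C
t=37: ready={C,H} → run C
t=38: ready={C,H} → run C
t=39: ready={C,H} → run C
t=40: ready={H} → run H
t=41: ready={H} → run H
t=42: (idle)
t=43: (idle)
t=44: (idle)
t=45: (idle)
t=46: (idle)

running at tick 37 = C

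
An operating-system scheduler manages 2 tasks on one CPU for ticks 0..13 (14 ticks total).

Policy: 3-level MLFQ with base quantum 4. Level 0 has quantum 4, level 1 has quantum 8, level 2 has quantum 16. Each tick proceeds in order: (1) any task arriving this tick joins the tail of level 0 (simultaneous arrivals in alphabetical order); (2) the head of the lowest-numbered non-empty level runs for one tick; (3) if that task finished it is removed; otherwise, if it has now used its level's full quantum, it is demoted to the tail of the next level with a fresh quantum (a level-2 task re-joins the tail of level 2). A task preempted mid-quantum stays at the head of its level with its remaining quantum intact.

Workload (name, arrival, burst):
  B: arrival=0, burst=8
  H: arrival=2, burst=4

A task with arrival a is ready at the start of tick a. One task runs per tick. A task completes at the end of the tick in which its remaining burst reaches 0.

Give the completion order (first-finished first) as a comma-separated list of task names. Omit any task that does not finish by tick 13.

completion order = H, B

t=0: L0/L1/L2 = B/-/- → run B
t=1: L0/L1/L2 = B/-/- → run B
t=2: L0/L1/L2 = BH/-/- → run B
t=3: L0/L1/L2 = BH/-/- → run B
t=4: L0/L1/L2 = H/B/- → run H
t=5: L0/L1/L2 = H/B/- → run H
t=6: L0/L1/L2 = H/B/- → run H
t=7: L0/L1/L2 = H/B/- → run H
t=8: L0/L1/L2 = -/B/- → run B
t=9: L0/L1/L2 = -/B/- → run B
t=10: L0/L1/L2 = -/B/- → run B
t=11: L0/L1/L2 = -/B/- → run B
t=12: (idle)
t=13: (idle)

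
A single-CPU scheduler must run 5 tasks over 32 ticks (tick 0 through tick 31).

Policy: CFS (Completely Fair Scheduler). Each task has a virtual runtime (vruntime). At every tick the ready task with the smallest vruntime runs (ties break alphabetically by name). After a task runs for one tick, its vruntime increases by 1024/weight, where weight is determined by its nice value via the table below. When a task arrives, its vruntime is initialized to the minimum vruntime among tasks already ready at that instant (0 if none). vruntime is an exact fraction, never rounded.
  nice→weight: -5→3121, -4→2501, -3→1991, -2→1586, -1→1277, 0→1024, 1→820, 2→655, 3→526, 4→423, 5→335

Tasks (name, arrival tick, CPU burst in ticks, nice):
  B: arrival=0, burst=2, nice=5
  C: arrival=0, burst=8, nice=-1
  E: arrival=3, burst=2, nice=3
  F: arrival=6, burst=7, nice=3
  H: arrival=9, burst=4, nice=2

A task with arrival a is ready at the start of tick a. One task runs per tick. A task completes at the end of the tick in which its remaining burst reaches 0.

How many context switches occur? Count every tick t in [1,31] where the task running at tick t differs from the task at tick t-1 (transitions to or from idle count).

t=0: vr[B=0 C=0] → run B
t=1: vr[B=1024/335 C=0] → run C
t=2: vr[B=1024/335 C=1024/1277] → run C
t=3: vr[B=1024/335 C=2048/1277 E=2048/1277] → run C
t=4: vr[B=1024/335 C=3072/1277 E=2048/1277] → run E
t=5: vr[B=1024/335 C=3072/1277 E=1192448/335851] → run C
t=6: vr[B=1024/335 C=4096/1277 E=1192448/335851 F=1024/335] → run B
t=7: vr[C=4096/1277 E=1192448/335851 F=1024/335] → run F
t=8: vr[C=4096/1277 E=1192448/335851 F=440832/88105] → run C
t=9: vr[C=5120/1277 E=1192448/335851 F=440832/88105 H=1192448/335851] → run E
t=10: vr[C=5120/1277 F=440832/88105 H=1192448/335851] → run H
t=11: vr[C=5120/1277 F=440832/88105 H=1124964864/219982405] → run C
t=12: vr[C=6144/1277 F=440832/88105 H=1124964864/219982405] → run C
t=13: vr[C=7168/1277 F=440832/88105 H=1124964864/219982405] → run F
t=14: vr[C=7168/1277 F=612352/88105 H=1124964864/219982405] → run H
t=15: vr[C=7168/1277 F=612352/88105 H=1468876288/219982405] → run C
t=16: vr[F=612352/88105 H=1468876288/219982405] → run H
t=17: vr[F=612352/88105 H=1812787712/219982405] → run F
t=18: vr[F=783872/88105 H=1812787712/219982405] → run H
t=19: vr[F=783872/88105] → run F
t=20: vr[F=955392/88105] → run F
t=21: vr[F=1126912/88105] → run F
t=22: vr[F=1298432/88105] → run F
t=23: (idle)
t=24: (idle)
t=25: (idle)
t=26: (idle)
t=27: (idle)
t=28: (idle)
t=29: (idle)
t=30: (idle)
t=31: (idle)

context switches = 17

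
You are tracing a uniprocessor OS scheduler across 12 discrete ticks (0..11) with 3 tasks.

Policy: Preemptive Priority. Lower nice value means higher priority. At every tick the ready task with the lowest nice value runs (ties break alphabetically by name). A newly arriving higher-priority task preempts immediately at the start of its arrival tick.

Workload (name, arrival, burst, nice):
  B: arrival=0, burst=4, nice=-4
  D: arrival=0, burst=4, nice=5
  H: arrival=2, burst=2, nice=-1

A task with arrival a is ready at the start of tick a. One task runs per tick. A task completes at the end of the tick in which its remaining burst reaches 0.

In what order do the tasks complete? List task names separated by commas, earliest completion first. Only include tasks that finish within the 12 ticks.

t=0: ready={B,D} → run B
t=1: ready={B,D} → run B
t=2: ready={B,D,H} → run B
t=3: ready={B,D,H} → run B
t=4: ready={D,H} → run H
t=5: ready={D,H} → run H
t=6: ready={D} → run D
t=7: ready={D} → run D
t=8: ready={D} → run D
t=9: ready={D} → run D
t=10: (idle)
t=11: (idle)

completion order = B, H, D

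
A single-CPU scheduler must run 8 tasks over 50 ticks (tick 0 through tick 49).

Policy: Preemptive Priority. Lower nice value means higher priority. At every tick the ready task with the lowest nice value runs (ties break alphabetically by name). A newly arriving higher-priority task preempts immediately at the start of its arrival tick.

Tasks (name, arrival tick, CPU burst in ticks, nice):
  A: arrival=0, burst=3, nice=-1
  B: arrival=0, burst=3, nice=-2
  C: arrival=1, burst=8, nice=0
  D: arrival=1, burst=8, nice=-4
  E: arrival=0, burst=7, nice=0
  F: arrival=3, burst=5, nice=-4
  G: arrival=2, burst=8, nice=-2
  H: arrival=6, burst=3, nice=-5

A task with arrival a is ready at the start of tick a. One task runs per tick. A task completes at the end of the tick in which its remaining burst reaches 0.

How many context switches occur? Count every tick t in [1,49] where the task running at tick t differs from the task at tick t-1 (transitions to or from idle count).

context switches = 10

t=0: ready={A,B,E} → run B
t=1: ready={A,B,C,D,E} → run D
t=2: ready={A,B,C,D,E,G} → run D
t=3: ready={A,B,C,D,E,F,G} → run D
t=4: ready={A,B,C,D,E,F,G} → run D
t=5: ready={A,B,C,D,E,F,G} → run D
t=6: ready={A,B,C,D,E,F,G,H} → run H
t=7: ready={A,B,C,D,E,F,G,H} → run H
t=8: ready={A,B,C,D,E,F,G,H} → run H
t=9: ready={A,B,C,D,E,F,G} → run D
t=10: ready={A,B,C,D,E,F,G} → run D
t=11: ready={A,B,C,D,E,F,G} → run D
t=12: ready={A,B,C,E,F,G} → run F
t=13: ready={A,B,C,E,F,G} → run F
t=14: ready={A,B,C,E,F,G} → run F
t=15: ready={A,B,C,E,F,G} → run F
t=16: ready={A,B,C,E,F,G} → run F
t=17: ready={A,B,C,E,G} → run B
t=18: ready={A,B,C,E,G} → run B
t=19: ready={A,C,E,G} → run G
t=20: ready={A,C,E,G} → run G
t=21: ready={A,C,E,G} → run G
t=22: ready={A,C,E,G} → run G
t=23: ready={A,C,E,G} → run G
t=24: ready={A,C,E,G} → run G
t=25: ready={A,C,E,G} → run G
t=26: ready={A,C,E,G} → run G
t=27: ready={A,C,E} → run A
t=28: ready={A,C,E} → run A
t=29: ready={A,C,E} → run A
t=30: ready={C,E} → run C
t=31: ready={C,E} → run C
t=32: ready={C,E} → run C
t=33: ready={C,E} → run C
t=34: ready={C,E} → run C
t=35: ready={C,E} → run C
t=36: ready={C,E} → run C
t=37: ready={C,E} → run C
t=38: ready={E} → run E
t=39: ready={E} → run E
t=40: ready={E} → run E
t=41: ready={E} → run E
t=42: ready={E} → run E
t=43: ready={E} → run E
t=44: ready={E} → run E
t=45: (idle)
t=46: (idle)
t=47: (idle)
t=48: (idle)
t=49: (idle)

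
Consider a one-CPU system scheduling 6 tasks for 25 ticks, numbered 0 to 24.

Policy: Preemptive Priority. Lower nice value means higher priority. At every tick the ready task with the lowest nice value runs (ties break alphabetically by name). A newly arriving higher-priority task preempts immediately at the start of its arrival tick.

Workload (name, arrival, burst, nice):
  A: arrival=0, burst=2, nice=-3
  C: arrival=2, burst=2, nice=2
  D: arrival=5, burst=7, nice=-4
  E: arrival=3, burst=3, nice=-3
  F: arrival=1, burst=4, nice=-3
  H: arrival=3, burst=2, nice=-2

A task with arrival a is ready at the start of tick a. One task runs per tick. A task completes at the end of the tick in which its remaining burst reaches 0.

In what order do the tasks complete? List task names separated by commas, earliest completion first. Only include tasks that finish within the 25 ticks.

completion order = A, D, E, F, H, C

t=0: ready={A} → run A
t=1: ready={A,F} → run A
t=2: ready={C,F} → run F
t=3: ready={C,E,F,H} → run E
t=4: ready={C,E,F,H} → run E
t=5: ready={C,D,E,F,H} → run D
t=6: ready={C,D,E,F,H} → run D
t=7: ready={C,D,E,F,H} → run D
t=8: ready={C,D,E,F,H} → run D
t=9: ready={C,D,E,F,H} → run D
t=10: ready={C,D,E,F,H} → run D
t=11: ready={C,D,E,F,H} → run D
t=12: ready={C,E,F,H} → run E
t=13: ready={C,F,H} → run F
t=14: ready={C,F,H} → run F
t=15: ready={C,F,H} → run F
t=16: ready={C,H} → run H
t=17: ready={C,H} → run H
t=18: ready={C} → run C
t=19: ready={C} → run C
t=20: (idle)
t=21: (idle)
t=22: (idle)
t=23: (idle)
t=24: (idle)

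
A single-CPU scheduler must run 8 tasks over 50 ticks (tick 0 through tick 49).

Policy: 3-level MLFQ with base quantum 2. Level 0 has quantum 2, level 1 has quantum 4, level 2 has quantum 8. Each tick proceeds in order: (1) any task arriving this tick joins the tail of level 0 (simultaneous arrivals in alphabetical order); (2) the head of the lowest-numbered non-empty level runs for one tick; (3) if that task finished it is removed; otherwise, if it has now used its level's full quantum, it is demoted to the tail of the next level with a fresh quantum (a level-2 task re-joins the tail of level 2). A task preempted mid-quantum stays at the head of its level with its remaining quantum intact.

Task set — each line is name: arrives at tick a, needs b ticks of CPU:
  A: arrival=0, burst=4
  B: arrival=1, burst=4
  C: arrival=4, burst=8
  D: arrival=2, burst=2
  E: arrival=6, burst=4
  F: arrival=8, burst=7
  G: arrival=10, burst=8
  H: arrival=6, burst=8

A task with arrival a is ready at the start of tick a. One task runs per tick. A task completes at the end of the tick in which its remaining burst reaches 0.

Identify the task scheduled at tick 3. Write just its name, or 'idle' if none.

t=0: L0/L1/L2 = A/-/- → run A
t=1: L0/L1/L2 = AB/-/- → run A
t=2: L0/L1/L2 = BD/A/- → run B
t=3: L0/L1/L2 = BD/A/- → run B
t=4: L0/L1/L2 = DC/AB/- → run D
t=5: L0/L1/L2 = DC/AB/- → run D
t=6: L0/L1/L2 = CEH/AB/- → run C
t=7: L0/L1/L2 = CEH/AB/- → run C
t=8: L0/L1/L2 = EHF/ABC/- → run E
t=9: L0/L1/L2 = EHF/ABC/- → run E
t=10: L0/L1/L2 = HFG/ABCE/- → run H
t=11: L0/L1/L2 = HFG/ABCE/- → run H
t=12: L0/L1/L2 = FG/ABCEH/- → run F
t=13: L0/L1/L2 = FG/ABCEH/- → run F
t=14: L0/L1/L2 = G/ABCEHF/- → run G
t=15: L0/L1/L2 = G/ABCEHF/- → run G
t=16: L0/L1/L2 = -/ABCEHFG/- → run A
t=17: L0/L1/L2 = -/ABCEHFG/- → run A
t=18: L0/L1/L2 = -/BCEHFG/- → run B
t=19: L0/L1/L2 = -/BCEHFG/- → run B
t=20: L0/L1/L2 = -/CEHFG/- → run C
t=21: L0/L1/L2 = -/CEHFG/- → run C
t=22: L0/L1/L2 = -/CEHFG/- → run C
t=23: L0/L1/L2 = -/CEHFG/- → run C
t=24: L0/L1/L2 = -/EHFG/C → run E
t=25: L0/L1/L2 = -/EHFG/C → run E
t=26: L0/L1/L2 = -/HFG/C → run H
t=27: L0/L1/L2 = -/HFG/C → run H
t=28: L0/L1/L2 = -/HFG/C → run H
t=29: L0/L1/L2 = -/HFG/C → run H
t=30: L0/L1/L2 = -/FG/CH → run F
t=31: L0/L1/L2 = -/FG/CH → run F
t=32: L0/L1/L2 = -/FG/CH → run F
t=33: L0/L1/L2 = -/FG/CH → run F
t=34: L0/L1/L2 = -/G/CHF → run G
t=35: L0/L1/L2 = -/G/CHF → run G
t=36: L0/L1/L2 = -/G/CHF → run G
t=37: L0/L1/L2 = -/G/CHF → run G
t=38: L0/L1/L2 = -/-/CHFG → run C
t=39: L0/L1/L2 = -/-/CHFG → run C
t=40: L0/L1/L2 = -/-/HFG → run H
t=41: L0/L1/L2 = -/-/HFG → run H
t=42: L0/L1/L2 = -/-/FG → run F
t=43: L0/L1/L2 = -/-/G → run G
t=44: L0/L1/L2 = -/-/G → run G
t=45: (idle)
t=46: (idle)
t=47: (idle)
t=48: (idle)
t=49: (idle)

running at tick 3 = B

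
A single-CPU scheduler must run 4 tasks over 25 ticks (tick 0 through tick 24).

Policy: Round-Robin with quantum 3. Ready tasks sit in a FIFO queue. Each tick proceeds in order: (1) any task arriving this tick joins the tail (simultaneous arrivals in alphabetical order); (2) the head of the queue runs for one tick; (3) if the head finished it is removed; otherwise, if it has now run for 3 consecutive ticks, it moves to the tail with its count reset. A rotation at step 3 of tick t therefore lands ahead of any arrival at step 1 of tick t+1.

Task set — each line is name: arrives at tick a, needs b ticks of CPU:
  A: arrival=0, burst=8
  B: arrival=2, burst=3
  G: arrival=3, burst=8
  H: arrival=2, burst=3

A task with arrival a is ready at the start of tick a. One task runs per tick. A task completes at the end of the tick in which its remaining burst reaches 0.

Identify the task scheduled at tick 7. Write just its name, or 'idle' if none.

t=0: queue=[A] q_used=0 → run A
t=1: queue=[A] q_used=1 → run A
t=2: queue=[A,B,H] q_used=2 → run A
t=3: queue=[B,H,A,G] q_used=0 → run B
t=4: queue=[B,H,A,G] q_used=1 → run B
t=5: queue=[B,H,A,G] q_used=2 → run B
t=6: queue=[H,A,G] q_used=0 → run H
t=7: queue=[H,A,G] q_used=1 → run H
t=8: queue=[H,A,G] q_used=2 → run H
t=9: queue=[A,G] q_used=0 → run A
t=10: queue=[A,G] q_used=1 → run A
t=11: queue=[A,G] q_used=2 → run A
t=12: queue=[G,A] q_used=0 → run G
t=13: queue=[G,A] q_used=1 → run G
t=14: queue=[G,A] q_used=2 → run G
t=15: queue=[A,G] q_used=0 → run A
t=16: queue=[A,G] q_used=1 → run A
t=17: queue=[G] q_used=0 → run G
t=18: queue=[G] q_used=1 → run G
t=19: queue=[G] q_used=2 → run G
t=20: queue=[G] q_used=0 → run G
t=21: queue=[G] q_used=1 → run G
t=22: (idle)
t=23: (idle)
t=24: (idle)

running at tick 7 = H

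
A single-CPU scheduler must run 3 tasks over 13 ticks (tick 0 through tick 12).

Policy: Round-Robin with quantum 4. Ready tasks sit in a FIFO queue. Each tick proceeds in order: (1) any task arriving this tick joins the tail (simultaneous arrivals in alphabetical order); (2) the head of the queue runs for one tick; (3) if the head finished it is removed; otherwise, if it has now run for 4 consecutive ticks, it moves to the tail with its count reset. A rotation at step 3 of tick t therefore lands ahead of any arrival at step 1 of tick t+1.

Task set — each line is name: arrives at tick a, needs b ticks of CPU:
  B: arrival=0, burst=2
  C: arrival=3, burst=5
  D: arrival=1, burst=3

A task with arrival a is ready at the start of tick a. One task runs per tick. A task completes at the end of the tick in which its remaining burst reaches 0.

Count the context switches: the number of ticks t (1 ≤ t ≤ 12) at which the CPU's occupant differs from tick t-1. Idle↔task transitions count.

context switches = 3

t=0: queue=[B] q_used=0 → run B
t=1: queue=[B,D] q_used=1 → run B
t=2: queue=[D] q_used=0 → run D
t=3: queue=[D,C] q_used=1 → run D
t=4: queue=[D,C] q_used=2 → run D
t=5: queue=[C] q_used=0 → run C
t=6: queue=[C] q_used=1 → run C
t=7: queue=[C] q_used=2 → run C
t=8: queue=[C] q_used=3 → run C
t=9: queue=[C] q_used=0 → run C
t=10: (idle)
t=11: (idle)
t=12: (idle)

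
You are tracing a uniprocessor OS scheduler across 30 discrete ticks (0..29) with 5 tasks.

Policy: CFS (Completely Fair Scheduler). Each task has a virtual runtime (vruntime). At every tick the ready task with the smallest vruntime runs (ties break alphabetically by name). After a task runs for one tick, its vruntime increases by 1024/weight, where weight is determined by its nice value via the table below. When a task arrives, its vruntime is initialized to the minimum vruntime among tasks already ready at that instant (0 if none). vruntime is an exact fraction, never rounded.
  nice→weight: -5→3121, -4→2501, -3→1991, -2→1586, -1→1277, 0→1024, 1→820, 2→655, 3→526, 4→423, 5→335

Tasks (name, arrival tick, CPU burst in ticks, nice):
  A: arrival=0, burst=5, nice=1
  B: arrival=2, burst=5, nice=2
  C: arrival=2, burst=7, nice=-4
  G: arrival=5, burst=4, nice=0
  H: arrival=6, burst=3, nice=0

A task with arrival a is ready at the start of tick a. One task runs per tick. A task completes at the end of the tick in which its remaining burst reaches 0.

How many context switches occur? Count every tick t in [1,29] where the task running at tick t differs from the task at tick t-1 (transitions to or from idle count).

context switches = 18

t=0: vr[A=0] → run A
t=1: vr[A=256/205] → run A
t=2: vr[A=512/205 B=512/205 C=512/205] → run A
t=3: vr[A=768/205 B=512/205 C=512/205] → run B
t=4: vr[A=768/205 B=109056/26855 C=512/205] → run C
t=5: vr[A=768/205 B=109056/26855 C=36352/12505 G=36352/12505] → run C
t=6: vr[A=768/205 B=109056/26855 C=41472/12505 G=36352/12505 H=36352/12505] → run G
t=7: vr[A=768/205 B=109056/26855 C=41472/12505 G=48857/12505 H=36352/12505] → run H
t=8: vr[A=768/205 B=109056/26855 C=41472/12505 G=48857/12505 H=48857/12505] → run C
t=9: vr[A=768/205 B=109056/26855 C=46592/12505 G=48857/12505 H=48857/12505] → run C
t=10: vr[A=768/205 B=109056/26855 C=51712/12505 G=48857/12505 H=48857/12505] → run A
t=11: vr[A=1024/205 B=109056/26855 C=51712/12505 G=48857/12505 H=48857/12505] → run G
t=12: vr[A=1024/205 B=109056/26855 C=51712/12505 G=61362/12505 H=48857/12505] → run H
t=13: vr[A=1024/205 B=109056/26855 C=51712/12505 G=61362/12505 H=61362/12505] → run B
t=14: vr[A=1024/205 B=30208/5371 C=51712/12505 G=61362/12505 H=61362/12505] → run C
t=15: vr[A=1024/205 B=30208/5371 C=56832/12505 G=61362/12505 H=61362/12505] → run C
t=16: vr[A=1024/205 B=30208/5371 C=61952/12505 G=61362/12505 H=61362/12505] → run G
t=17: vr[A=1024/205 B=30208/5371 C=61952/12505 G=73867/12505 H=61362/12505] → run H
t=18: vr[A=1024/205 B=30208/5371 C=61952/12505 G=73867/12505] → run C
t=19: vr[A=1024/205 B=30208/5371 G=73867/12505] → run A
t=20: vr[B=30208/5371 G=73867/12505] → run B
t=21: vr[B=193024/26855 G=73867/12505] → run G
t=22: vr[B=193024/26855] → run B
t=23: vr[B=235008/26855] → run B
t=24: (idle)
t=25: (idle)
t=26: (idle)
t=27: (idle)
t=28: (idle)
t=29: (idle)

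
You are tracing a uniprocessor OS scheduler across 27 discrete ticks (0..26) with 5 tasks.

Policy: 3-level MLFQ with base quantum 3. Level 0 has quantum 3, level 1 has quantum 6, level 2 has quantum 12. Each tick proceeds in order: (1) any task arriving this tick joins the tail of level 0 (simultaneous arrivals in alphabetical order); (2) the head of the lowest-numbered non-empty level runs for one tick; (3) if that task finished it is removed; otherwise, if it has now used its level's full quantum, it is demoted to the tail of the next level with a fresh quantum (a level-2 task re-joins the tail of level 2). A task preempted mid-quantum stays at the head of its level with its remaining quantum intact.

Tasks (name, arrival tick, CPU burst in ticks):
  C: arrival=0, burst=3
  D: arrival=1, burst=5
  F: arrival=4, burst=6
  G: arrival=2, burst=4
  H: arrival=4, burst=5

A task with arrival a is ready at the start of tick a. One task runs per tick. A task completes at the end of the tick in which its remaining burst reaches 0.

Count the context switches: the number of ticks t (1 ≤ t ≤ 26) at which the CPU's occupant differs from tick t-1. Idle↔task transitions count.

t=0: L0/L1/L2 = C/-/- → run C
t=1: L0/L1/L2 = CD/-/- → run C
t=2: L0/L1/L2 = CDG/-/- → run C
t=3: L0/L1/L2 = DG/-/- → run D
t=4: L0/L1/L2 = DGFH/-/- → run D
t=5: L0/L1/L2 = DGFH/-/- → run D
t=6: L0/L1/L2 = GFH/D/- → run G
t=7: L0/L1/L2 = GFH/D/- → run G
t=8: L0/L1/L2 = GFH/D/- → run G
t=9: L0/L1/L2 = FH/DG/- → run F
t=10: L0/L1/L2 = FH/DG/- → run F
t=11: L0/L1/L2 = FH/DG/- → run F
t=12: L0/L1/L2 = H/DGF/- → run H
t=13: L0/L1/L2 = H/DGF/- → run H
t=14: L0/L1/L2 = H/DGF/- → run H
t=15: L0/L1/L2 = -/DGFH/- → run D
t=16: L0/L1/L2 = -/DGFH/- → run D
t=17: L0/L1/L2 = -/GFH/- → run G
t=18: L0/L1/L2 = -/FH/- → run F
t=19: L0/L1/L2 = -/FH/- → run F
t=20: L0/L1/L2 = -/FH/- → run F
t=21: L0/L1/L2 = -/H/- → run H
t=22: L0/L1/L2 = -/H/- → run H
t=23: (idle)
t=24: (idle)
t=25: (idle)
t=26: (idle)

context switches = 9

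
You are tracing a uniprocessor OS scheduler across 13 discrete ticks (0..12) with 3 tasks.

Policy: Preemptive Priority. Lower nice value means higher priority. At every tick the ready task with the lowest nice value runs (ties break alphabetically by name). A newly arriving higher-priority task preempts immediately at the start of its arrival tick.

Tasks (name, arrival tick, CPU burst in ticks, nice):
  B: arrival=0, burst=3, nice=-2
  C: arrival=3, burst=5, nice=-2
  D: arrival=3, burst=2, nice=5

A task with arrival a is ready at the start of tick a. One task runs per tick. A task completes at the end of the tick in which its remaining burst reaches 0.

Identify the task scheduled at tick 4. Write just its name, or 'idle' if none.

t=0: ready={B} → run B
t=1: ready={B} → run B
t=2: ready={B} → run B
t=3: ready={C,D} → run C
t=4: ready={C,D} → run C
t=5: ready={C,D} → run C
t=6: ready={C,D} → run C
t=7: ready={C,D} → run C
t=8: ready={D} → run D
t=9: ready={D} → run D
t=10: (idle)
t=11: (idle)
t=12: (idle)

running at tick 4 = C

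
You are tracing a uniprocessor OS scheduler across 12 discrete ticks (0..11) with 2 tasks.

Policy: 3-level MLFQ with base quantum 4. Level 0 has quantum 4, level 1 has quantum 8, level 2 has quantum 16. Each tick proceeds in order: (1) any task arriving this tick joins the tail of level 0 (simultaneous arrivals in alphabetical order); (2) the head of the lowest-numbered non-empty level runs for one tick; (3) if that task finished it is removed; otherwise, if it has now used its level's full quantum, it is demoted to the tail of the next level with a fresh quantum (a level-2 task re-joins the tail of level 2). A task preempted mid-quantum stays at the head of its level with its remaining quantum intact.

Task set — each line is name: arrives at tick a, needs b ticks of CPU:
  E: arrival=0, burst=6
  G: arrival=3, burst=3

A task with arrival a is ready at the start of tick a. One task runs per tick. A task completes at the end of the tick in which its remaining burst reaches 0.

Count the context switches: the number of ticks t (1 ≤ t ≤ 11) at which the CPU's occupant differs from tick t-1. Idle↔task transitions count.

context switches = 3

t=0: L0/L1/L2 = E/-/- → run E
t=1: L0/L1/L2 = E/-/- → run E
t=2: L0/L1/L2 = E/-/- → run E
t=3: L0/L1/L2 = EG/-/- → run E
t=4: L0/L1/L2 = G/E/- → run G
t=5: L0/L1/L2 = G/E/- → run G
t=6: L0/L1/L2 = G/E/- → run G
t=7: L0/L1/L2 = -/E/- → run E
t=8: L0/L1/L2 = -/E/- → run E
t=9: (idle)
t=10: (idle)
t=11: (idle)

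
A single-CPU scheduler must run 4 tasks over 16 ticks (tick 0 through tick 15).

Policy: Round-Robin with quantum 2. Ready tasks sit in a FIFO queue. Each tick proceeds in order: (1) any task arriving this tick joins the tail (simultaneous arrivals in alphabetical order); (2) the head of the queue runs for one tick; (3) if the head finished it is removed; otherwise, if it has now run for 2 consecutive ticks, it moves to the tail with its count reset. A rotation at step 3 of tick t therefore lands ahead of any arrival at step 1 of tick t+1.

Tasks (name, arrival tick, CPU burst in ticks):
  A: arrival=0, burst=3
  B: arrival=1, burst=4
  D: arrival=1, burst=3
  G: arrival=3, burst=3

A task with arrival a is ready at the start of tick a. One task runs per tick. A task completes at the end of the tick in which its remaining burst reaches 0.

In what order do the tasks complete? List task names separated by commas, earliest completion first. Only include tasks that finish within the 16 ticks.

completion order = A, B, D, G

t=0: queue=[A] q_used=0 → run A
t=1: queue=[A,B,D] q_used=1 → run A
t=2: queue=[B,D,A] q_used=0 → run B
t=3: queue=[B,D,A,G] q_used=1 → run B
t=4: queue=[D,A,G,B] q_used=0 → run D
t=5: queue=[D,A,G,B] q_used=1 → run D
t=6: queue=[A,G,B,D] q_used=0 → run A
t=7: queue=[G,B,D] q_used=0 → run G
t=8: queue=[G,B,D] q_used=1 → run G
t=9: queue=[B,D,G] q_used=0 → run B
t=10: queue=[B,D,G] q_used=1 → run B
t=11: queue=[D,G] q_used=0 → run D
t=12: queue=[G] q_used=0 → run G
t=13: (idle)
t=14: (idle)
t=15: (idle)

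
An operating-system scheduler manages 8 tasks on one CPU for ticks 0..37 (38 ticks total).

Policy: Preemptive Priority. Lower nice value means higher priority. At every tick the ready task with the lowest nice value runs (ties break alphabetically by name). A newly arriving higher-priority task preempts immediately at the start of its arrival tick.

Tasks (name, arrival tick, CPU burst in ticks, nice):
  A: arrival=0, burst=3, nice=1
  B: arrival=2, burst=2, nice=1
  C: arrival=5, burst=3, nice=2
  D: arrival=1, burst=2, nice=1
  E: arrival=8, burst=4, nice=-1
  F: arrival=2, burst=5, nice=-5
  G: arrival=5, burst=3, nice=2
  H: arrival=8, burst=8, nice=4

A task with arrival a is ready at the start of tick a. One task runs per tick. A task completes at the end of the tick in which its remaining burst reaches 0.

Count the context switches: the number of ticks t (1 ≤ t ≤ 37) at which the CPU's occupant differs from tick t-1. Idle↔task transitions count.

context switches = 9

t=0: ready={A} → run A
t=1: ready={A,D} → run A
t=2: ready={A,B,D,F} → run F
t=3: ready={A,B,D,F} → run F
t=4: ready={A,B,D,F} → run F
t=5: ready={A,B,C,D,F,G} → run F
t=6: ready={A,B,C,D,F,G} → run F
t=7: ready={A,B,C,D,G} → run A
t=8: ready={B,C,D,E,G,H} → run E
t=9: ready={B,C,D,E,G,H} → run E
t=10: ready={B,C,D,E,G,H} → run E
t=11: ready={B,C,D,E,G,H} → run E
t=12: ready={B,C,D,G,H} → run B
t=13: ready={B,C,D,G,H} → run B
t=14: ready={C,D,G,H} → run D
t=15: ready={C,D,G,H} → run D
t=16: ready={C,G,H} → run C
t=17: ready={C,G,H} → run C
t=18: ready={C,G,H} → run C
t=19: ready={G,H} → run G
t=20: ready={G,H} → run G
t=21: ready={G,H} → run G
t=22: ready={H} → run H
t=23: ready={H} → run H
t=24: ready={H} → run H
t=25: ready={H} → run H
t=26: ready={H} → run H
t=27: ready={H} → run H
t=28: ready={H} → run H
t=29: ready={H} → run H
t=30: (idle)
t=31: (idle)
t=32: (idle)
t=33: (idle)
t=34: (idle)
t=35: (idle)
t=36: (idle)
t=37: (idle)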